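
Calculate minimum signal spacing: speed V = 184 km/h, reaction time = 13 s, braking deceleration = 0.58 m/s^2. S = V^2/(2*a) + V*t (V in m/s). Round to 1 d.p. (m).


V = 184 / 3.6 = 51.1111 m/s
Braking distance = 51.1111^2 / (2*0.58) = 2252.0221 m
Sighting distance = 51.1111 * 13 = 664.4444 m
S = 2252.0221 + 664.4444 = 2916.5 m

2916.5


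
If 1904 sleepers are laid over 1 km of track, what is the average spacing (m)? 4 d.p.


Spacing = 1000 m / number of sleepers
Spacing = 1000 / 1904
Spacing = 0.5252 m

0.5252


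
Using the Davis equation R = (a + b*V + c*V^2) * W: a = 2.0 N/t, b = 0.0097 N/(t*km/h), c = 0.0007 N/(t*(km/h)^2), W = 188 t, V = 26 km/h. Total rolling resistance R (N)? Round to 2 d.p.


b*V = 0.0097 * 26 = 0.2522
c*V^2 = 0.0007 * 676 = 0.4732
R_per_t = 2.0 + 0.2522 + 0.4732 = 2.7254 N/t
R_total = 2.7254 * 188 = 512.38 N

512.38


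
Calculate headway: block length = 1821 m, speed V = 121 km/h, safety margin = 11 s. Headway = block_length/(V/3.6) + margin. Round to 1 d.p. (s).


V = 121 / 3.6 = 33.6111 m/s
Block traversal time = 1821 / 33.6111 = 54.1785 s
Headway = 54.1785 + 11
Headway = 65.2 s

65.2


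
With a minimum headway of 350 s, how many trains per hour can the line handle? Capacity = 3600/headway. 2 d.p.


Capacity = 3600 / headway
Capacity = 3600 / 350
Capacity = 10.29 trains/hour

10.29


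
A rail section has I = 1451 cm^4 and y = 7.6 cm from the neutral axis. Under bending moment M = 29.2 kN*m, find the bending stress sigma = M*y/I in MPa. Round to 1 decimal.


Convert units:
M = 29.2 kN*m = 29200000 N*mm
y = 7.6 cm = 76 mm
I = 1451 cm^4 = 14510000 mm^4
sigma = 29200000 * 76 / 14510000
sigma = 152.9 MPa

152.9


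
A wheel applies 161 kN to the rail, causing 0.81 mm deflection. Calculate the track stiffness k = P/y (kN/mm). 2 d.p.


Track stiffness k = P / y
k = 161 / 0.81
k = 198.77 kN/mm

198.77


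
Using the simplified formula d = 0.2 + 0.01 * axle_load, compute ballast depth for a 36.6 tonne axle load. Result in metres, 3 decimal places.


d = 0.2 + 0.01 * 36.6
d = 0.2 + 0.366
d = 0.566 m

0.566


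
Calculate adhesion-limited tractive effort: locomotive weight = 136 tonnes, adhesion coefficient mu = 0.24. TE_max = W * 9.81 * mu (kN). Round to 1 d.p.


TE_max = W * g * mu
TE_max = 136 * 9.81 * 0.24
TE_max = 1334.16 * 0.24
TE_max = 320.2 kN

320.2


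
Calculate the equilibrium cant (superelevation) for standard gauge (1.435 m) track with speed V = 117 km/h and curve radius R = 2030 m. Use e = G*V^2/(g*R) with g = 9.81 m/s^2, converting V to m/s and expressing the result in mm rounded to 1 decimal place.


Convert speed: V = 117 / 3.6 = 32.5 m/s
Apply formula: e = 1.435 * 32.5^2 / (9.81 * 2030)
e = 1.435 * 1056.25 / 19914.3
e = 0.076112 m = 76.1 mm

76.1


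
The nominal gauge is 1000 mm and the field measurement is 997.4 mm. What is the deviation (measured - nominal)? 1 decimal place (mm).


Deviation = measured - nominal
Deviation = 997.4 - 1000
Deviation = -2.6 mm

-2.6


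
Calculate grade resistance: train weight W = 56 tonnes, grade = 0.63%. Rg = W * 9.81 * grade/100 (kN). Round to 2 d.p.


Rg = W * 9.81 * grade / 100
Rg = 56 * 9.81 * 0.63 / 100
Rg = 549.36 * 0.0063
Rg = 3.46 kN

3.46


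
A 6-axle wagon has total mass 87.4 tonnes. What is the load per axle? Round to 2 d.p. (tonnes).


Load per axle = total weight / number of axles
Load = 87.4 / 6
Load = 14.57 tonnes

14.57


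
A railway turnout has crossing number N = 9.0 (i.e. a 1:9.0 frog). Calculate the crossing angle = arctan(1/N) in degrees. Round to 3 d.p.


1/N = 1/9.0 = 0.111111
angle = arctan(0.111111) = 0.110657 rad
angle = 0.110657 * 180/pi = 6.340 degrees

6.340


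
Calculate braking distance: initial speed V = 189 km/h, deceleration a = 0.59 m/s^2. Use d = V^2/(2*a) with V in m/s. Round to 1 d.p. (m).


Convert speed: V = 189 / 3.6 = 52.5 m/s
V^2 = 2756.25
d = 2756.25 / (2 * 0.59)
d = 2756.25 / 1.18
d = 2335.8 m

2335.8


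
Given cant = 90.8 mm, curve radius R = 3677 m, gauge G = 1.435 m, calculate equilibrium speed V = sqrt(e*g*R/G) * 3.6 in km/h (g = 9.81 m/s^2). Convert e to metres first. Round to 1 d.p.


Convert cant: e = 90.8 mm = 0.0908 m
V_ms = sqrt(0.0908 * 9.81 * 3677 / 1.435)
V_ms = sqrt(2282.425363) = 47.7747 m/s
V = 47.7747 * 3.6 = 172.0 km/h

172.0


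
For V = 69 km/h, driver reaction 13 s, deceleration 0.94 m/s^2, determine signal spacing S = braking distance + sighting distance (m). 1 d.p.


V = 69 / 3.6 = 19.1667 m/s
Braking distance = 19.1667^2 / (2*0.94) = 195.4048 m
Sighting distance = 19.1667 * 13 = 249.1667 m
S = 195.4048 + 249.1667 = 444.6 m

444.6


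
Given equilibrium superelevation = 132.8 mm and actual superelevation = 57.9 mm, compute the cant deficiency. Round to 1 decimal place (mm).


Cant deficiency = equilibrium cant - actual cant
CD = 132.8 - 57.9
CD = 74.9 mm

74.9


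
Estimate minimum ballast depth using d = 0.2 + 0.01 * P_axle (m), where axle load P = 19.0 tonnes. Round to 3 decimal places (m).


d = 0.2 + 0.01 * 19.0
d = 0.2 + 0.19
d = 0.390 m

0.390


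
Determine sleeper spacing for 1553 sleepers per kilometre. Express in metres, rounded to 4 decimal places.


Spacing = 1000 m / number of sleepers
Spacing = 1000 / 1553
Spacing = 0.6439 m

0.6439


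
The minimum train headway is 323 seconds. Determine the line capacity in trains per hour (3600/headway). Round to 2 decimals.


Capacity = 3600 / headway
Capacity = 3600 / 323
Capacity = 11.15 trains/hour

11.15


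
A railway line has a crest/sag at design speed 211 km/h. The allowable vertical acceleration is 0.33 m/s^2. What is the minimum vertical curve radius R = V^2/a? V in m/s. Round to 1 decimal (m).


Convert speed: V = 211 / 3.6 = 58.6111 m/s
V^2 = 3435.2623 m^2/s^2
R_v = 3435.2623 / 0.33
R_v = 10409.9 m

10409.9


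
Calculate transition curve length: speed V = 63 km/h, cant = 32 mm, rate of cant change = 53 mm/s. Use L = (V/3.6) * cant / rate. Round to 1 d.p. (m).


Convert speed: V = 63 / 3.6 = 17.5 m/s
L = 17.5 * 32 / 53
L = 560.0 / 53
L = 10.6 m

10.6


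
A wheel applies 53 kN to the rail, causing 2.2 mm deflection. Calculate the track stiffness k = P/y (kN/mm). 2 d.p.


Track stiffness k = P / y
k = 53 / 2.2
k = 24.09 kN/mm

24.09


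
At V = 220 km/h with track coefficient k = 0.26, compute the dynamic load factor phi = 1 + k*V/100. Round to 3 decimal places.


phi = 1 + k * V / 100
phi = 1 + 0.26 * 220 / 100
phi = 1 + 0.572
phi = 1.572

1.572


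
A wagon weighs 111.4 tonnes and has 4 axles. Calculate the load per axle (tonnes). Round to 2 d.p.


Load per axle = total weight / number of axles
Load = 111.4 / 4
Load = 27.85 tonnes

27.85


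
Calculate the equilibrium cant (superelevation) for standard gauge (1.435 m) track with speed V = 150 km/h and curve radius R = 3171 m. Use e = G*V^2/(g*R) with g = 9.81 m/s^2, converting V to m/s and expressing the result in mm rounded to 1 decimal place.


Convert speed: V = 150 / 3.6 = 41.6667 m/s
Apply formula: e = 1.435 * 41.6667^2 / (9.81 * 3171)
e = 1.435 * 1736.1111 / 31107.51
e = 0.080087 m = 80.1 mm

80.1


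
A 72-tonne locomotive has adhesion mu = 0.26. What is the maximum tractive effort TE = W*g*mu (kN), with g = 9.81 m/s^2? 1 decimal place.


TE_max = W * g * mu
TE_max = 72 * 9.81 * 0.26
TE_max = 706.32 * 0.26
TE_max = 183.6 kN

183.6


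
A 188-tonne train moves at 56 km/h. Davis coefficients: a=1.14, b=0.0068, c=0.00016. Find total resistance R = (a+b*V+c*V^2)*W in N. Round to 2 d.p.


b*V = 0.0068 * 56 = 0.3808
c*V^2 = 0.00016 * 3136 = 0.50176
R_per_t = 1.14 + 0.3808 + 0.50176 = 2.02256 N/t
R_total = 2.02256 * 188 = 380.24 N

380.24


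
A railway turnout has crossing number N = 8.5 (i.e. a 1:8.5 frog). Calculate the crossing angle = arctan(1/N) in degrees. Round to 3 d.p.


1/N = 1/8.5 = 0.117647
angle = arctan(0.117647) = 0.117109 rad
angle = 0.117109 * 180/pi = 6.710 degrees

6.710


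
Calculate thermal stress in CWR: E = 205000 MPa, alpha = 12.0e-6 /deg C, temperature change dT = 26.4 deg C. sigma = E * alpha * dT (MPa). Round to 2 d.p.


sigma = E * alpha * dT
sigma = 205000 * 12.0e-6 * 26.4
sigma = 2.46 * 26.4
sigma = 64.94 MPa

64.94


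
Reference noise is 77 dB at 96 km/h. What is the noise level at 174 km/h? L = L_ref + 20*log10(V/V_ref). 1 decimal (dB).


V/V_ref = 174 / 96 = 1.8125
log10(1.8125) = 0.258278
20 * 0.258278 = 5.1656
L = 77 + 5.1656 = 82.2 dB

82.2


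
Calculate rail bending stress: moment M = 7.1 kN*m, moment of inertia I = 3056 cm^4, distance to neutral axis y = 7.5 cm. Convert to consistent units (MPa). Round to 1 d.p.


Convert units:
M = 7.1 kN*m = 7100000 N*mm
y = 7.5 cm = 75 mm
I = 3056 cm^4 = 30560000 mm^4
sigma = 7100000 * 75 / 30560000
sigma = 17.4 MPa

17.4


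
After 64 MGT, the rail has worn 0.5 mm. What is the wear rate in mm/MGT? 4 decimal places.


Wear rate = total wear / cumulative tonnage
Rate = 0.5 / 64
Rate = 0.0078 mm/MGT

0.0078


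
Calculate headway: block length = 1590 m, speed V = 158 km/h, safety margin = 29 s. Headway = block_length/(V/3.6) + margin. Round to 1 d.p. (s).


V = 158 / 3.6 = 43.8889 m/s
Block traversal time = 1590 / 43.8889 = 36.2278 s
Headway = 36.2278 + 29
Headway = 65.2 s

65.2


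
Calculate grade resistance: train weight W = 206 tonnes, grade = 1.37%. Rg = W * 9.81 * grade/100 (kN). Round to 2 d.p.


Rg = W * 9.81 * grade / 100
Rg = 206 * 9.81 * 1.37 / 100
Rg = 2020.86 * 0.0137
Rg = 27.69 kN

27.69


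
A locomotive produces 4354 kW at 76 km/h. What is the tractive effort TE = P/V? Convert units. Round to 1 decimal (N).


Convert: P = 4354 kW = 4354000 W
V = 76 / 3.6 = 21.1111 m/s
TE = 4354000 / 21.1111
TE = 206242.1 N

206242.1


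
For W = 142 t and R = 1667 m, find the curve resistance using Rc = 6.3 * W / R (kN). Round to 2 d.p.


Rc = 6.3 * W / R
Rc = 6.3 * 142 / 1667
Rc = 894.6 / 1667
Rc = 0.54 kN

0.54


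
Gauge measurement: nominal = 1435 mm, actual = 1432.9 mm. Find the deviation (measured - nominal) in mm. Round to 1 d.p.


Deviation = measured - nominal
Deviation = 1432.9 - 1435
Deviation = -2.1 mm

-2.1


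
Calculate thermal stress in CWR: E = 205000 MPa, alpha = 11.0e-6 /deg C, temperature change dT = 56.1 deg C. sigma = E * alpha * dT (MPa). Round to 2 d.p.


sigma = E * alpha * dT
sigma = 205000 * 11.0e-6 * 56.1
sigma = 2.255 * 56.1
sigma = 126.51 MPa

126.51


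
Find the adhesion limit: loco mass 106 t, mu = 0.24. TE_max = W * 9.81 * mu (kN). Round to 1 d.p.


TE_max = W * g * mu
TE_max = 106 * 9.81 * 0.24
TE_max = 1039.86 * 0.24
TE_max = 249.6 kN

249.6


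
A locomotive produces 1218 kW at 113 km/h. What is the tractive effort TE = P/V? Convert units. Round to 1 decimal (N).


Convert: P = 1218 kW = 1218000 W
V = 113 / 3.6 = 31.3889 m/s
TE = 1218000 / 31.3889
TE = 38803.5 N

38803.5


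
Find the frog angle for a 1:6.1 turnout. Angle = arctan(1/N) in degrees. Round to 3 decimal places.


1/N = 1/6.1 = 0.163934
angle = arctan(0.163934) = 0.162489 rad
angle = 0.162489 * 180/pi = 9.310 degrees

9.310


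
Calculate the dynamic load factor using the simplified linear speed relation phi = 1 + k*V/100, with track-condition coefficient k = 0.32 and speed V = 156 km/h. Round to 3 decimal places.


phi = 1 + k * V / 100
phi = 1 + 0.32 * 156 / 100
phi = 1 + 0.4992
phi = 1.499

1.499


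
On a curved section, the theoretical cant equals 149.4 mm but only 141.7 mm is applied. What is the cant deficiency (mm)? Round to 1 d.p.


Cant deficiency = equilibrium cant - actual cant
CD = 149.4 - 141.7
CD = 7.7 mm

7.7


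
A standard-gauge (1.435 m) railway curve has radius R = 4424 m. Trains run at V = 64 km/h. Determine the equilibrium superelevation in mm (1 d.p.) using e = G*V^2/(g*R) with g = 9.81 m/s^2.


Convert speed: V = 64 / 3.6 = 17.7778 m/s
Apply formula: e = 1.435 * 17.7778^2 / (9.81 * 4424)
e = 1.435 * 316.0494 / 43399.44
e = 0.01045 m = 10.5 mm

10.5


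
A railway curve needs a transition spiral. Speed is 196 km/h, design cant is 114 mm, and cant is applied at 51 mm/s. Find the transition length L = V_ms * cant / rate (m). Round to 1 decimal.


Convert speed: V = 196 / 3.6 = 54.4444 m/s
L = 54.4444 * 114 / 51
L = 6206.6667 / 51
L = 121.7 m

121.7


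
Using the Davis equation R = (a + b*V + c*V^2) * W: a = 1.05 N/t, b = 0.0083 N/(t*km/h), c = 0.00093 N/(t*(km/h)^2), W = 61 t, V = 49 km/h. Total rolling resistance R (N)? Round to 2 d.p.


b*V = 0.0083 * 49 = 0.4067
c*V^2 = 0.00093 * 2401 = 2.23293
R_per_t = 1.05 + 0.4067 + 2.23293 = 3.68963 N/t
R_total = 3.68963 * 61 = 225.07 N

225.07


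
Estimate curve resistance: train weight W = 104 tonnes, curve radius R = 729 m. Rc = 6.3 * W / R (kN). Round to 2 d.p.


Rc = 6.3 * W / R
Rc = 6.3 * 104 / 729
Rc = 655.2 / 729
Rc = 0.90 kN

0.90


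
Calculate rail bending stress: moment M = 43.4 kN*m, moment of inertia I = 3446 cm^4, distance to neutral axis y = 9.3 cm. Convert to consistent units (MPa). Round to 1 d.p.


Convert units:
M = 43.4 kN*m = 43400000 N*mm
y = 9.3 cm = 93 mm
I = 3446 cm^4 = 34460000 mm^4
sigma = 43400000 * 93 / 34460000
sigma = 117.1 MPa

117.1


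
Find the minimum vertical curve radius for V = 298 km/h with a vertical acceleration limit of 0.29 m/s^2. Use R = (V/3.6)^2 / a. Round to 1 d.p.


Convert speed: V = 298 / 3.6 = 82.7778 m/s
V^2 = 6852.1605 m^2/s^2
R_v = 6852.1605 / 0.29
R_v = 23628.1 m

23628.1


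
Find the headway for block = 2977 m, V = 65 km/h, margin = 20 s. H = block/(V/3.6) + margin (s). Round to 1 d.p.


V = 65 / 3.6 = 18.0556 m/s
Block traversal time = 2977 / 18.0556 = 164.88 s
Headway = 164.88 + 20
Headway = 184.9 s

184.9


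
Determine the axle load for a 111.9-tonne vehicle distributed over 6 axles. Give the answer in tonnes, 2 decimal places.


Load per axle = total weight / number of axles
Load = 111.9 / 6
Load = 18.65 tonnes

18.65


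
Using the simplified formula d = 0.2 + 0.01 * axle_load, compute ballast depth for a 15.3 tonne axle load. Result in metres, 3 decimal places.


d = 0.2 + 0.01 * 15.3
d = 0.2 + 0.153
d = 0.353 m

0.353


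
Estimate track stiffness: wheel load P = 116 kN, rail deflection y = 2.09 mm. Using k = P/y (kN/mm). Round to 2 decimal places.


Track stiffness k = P / y
k = 116 / 2.09
k = 55.50 kN/mm

55.50


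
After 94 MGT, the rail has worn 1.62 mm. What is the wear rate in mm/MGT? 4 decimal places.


Wear rate = total wear / cumulative tonnage
Rate = 1.62 / 94
Rate = 0.0172 mm/MGT

0.0172


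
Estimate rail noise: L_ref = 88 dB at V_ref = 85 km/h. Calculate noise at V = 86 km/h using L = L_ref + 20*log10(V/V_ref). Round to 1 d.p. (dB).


V/V_ref = 86 / 85 = 1.011765
log10(1.011765) = 0.00508
20 * 0.00508 = 0.1016
L = 88 + 0.1016 = 88.1 dB

88.1


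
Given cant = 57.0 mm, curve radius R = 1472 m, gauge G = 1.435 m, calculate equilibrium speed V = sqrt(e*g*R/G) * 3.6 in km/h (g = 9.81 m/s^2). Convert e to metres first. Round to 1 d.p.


Convert cant: e = 57.0 mm = 0.0570 m
V_ms = sqrt(0.0570 * 9.81 * 1472 / 1.435)
V_ms = sqrt(573.587624) = 23.9497 m/s
V = 23.9497 * 3.6 = 86.2 km/h

86.2


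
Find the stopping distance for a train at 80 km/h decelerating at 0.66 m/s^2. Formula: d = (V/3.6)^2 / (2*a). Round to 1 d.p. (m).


Convert speed: V = 80 / 3.6 = 22.2222 m/s
V^2 = 493.8272
d = 493.8272 / (2 * 0.66)
d = 493.8272 / 1.32
d = 374.1 m

374.1


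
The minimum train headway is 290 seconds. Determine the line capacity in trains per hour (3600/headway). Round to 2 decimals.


Capacity = 3600 / headway
Capacity = 3600 / 290
Capacity = 12.41 trains/hour

12.41


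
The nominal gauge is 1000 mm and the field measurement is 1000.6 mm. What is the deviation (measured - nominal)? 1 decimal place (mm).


Deviation = measured - nominal
Deviation = 1000.6 - 1000
Deviation = 0.6 mm

0.6


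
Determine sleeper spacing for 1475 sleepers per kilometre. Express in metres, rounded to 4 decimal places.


Spacing = 1000 m / number of sleepers
Spacing = 1000 / 1475
Spacing = 0.6780 m

0.6780


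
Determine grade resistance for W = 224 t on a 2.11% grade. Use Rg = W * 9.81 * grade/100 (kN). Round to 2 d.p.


Rg = W * 9.81 * grade / 100
Rg = 224 * 9.81 * 2.11 / 100
Rg = 2197.44 * 0.0211
Rg = 46.37 kN

46.37


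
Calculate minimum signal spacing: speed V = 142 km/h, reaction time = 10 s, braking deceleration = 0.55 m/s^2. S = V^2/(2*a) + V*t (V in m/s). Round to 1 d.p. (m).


V = 142 / 3.6 = 39.4444 m/s
Braking distance = 39.4444^2 / (2*0.55) = 1414.422 m
Sighting distance = 39.4444 * 10 = 394.4444 m
S = 1414.422 + 394.4444 = 1808.9 m

1808.9


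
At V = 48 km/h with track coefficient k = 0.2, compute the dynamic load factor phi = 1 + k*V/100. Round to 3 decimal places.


phi = 1 + k * V / 100
phi = 1 + 0.2 * 48 / 100
phi = 1 + 0.096
phi = 1.096

1.096


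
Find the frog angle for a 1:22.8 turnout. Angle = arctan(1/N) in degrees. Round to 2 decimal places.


1/N = 1/22.8 = 0.04386
angle = arctan(0.04386) = 0.043832 rad
angle = 0.043832 * 180/pi = 2.51 degrees

2.51


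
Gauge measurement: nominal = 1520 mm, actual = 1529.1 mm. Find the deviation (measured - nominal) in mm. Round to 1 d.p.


Deviation = measured - nominal
Deviation = 1529.1 - 1520
Deviation = 9.1 mm

9.1


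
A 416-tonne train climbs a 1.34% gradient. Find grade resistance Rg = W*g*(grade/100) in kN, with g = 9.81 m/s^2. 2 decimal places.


Rg = W * 9.81 * grade / 100
Rg = 416 * 9.81 * 1.34 / 100
Rg = 4080.96 * 0.0134
Rg = 54.68 kN

54.68


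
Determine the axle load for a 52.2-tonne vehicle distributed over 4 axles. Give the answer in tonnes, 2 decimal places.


Load per axle = total weight / number of axles
Load = 52.2 / 4
Load = 13.05 tonnes

13.05


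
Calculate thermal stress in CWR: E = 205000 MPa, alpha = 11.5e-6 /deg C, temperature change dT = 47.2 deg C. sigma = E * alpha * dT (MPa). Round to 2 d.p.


sigma = E * alpha * dT
sigma = 205000 * 11.5e-6 * 47.2
sigma = 2.3575 * 47.2
sigma = 111.27 MPa

111.27


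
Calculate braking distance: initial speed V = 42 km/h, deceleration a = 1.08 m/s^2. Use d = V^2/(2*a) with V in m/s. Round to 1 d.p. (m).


Convert speed: V = 42 / 3.6 = 11.6667 m/s
V^2 = 136.1111
d = 136.1111 / (2 * 1.08)
d = 136.1111 / 2.16
d = 63.0 m

63.0


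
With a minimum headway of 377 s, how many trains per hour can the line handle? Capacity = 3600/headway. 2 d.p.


Capacity = 3600 / headway
Capacity = 3600 / 377
Capacity = 9.55 trains/hour

9.55


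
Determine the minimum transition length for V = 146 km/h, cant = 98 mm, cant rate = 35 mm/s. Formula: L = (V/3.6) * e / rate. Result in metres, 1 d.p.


Convert speed: V = 146 / 3.6 = 40.5556 m/s
L = 40.5556 * 98 / 35
L = 3974.4444 / 35
L = 113.6 m

113.6


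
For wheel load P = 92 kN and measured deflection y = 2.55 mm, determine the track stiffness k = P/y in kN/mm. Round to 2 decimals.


Track stiffness k = P / y
k = 92 / 2.55
k = 36.08 kN/mm

36.08


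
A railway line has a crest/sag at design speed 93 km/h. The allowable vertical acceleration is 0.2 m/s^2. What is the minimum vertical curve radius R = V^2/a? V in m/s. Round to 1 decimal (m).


Convert speed: V = 93 / 3.6 = 25.8333 m/s
V^2 = 667.3611 m^2/s^2
R_v = 667.3611 / 0.2
R_v = 3336.8 m

3336.8


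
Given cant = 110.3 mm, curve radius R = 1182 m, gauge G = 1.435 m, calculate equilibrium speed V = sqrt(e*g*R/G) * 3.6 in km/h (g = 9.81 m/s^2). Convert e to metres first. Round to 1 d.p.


Convert cant: e = 110.3 mm = 0.1103 m
V_ms = sqrt(0.1103 * 9.81 * 1182 / 1.435)
V_ms = sqrt(891.271656) = 29.8542 m/s
V = 29.8542 * 3.6 = 107.5 km/h

107.5


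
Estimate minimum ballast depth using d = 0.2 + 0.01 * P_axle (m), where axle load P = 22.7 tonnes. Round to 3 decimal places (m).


d = 0.2 + 0.01 * 22.7
d = 0.2 + 0.227
d = 0.427 m

0.427


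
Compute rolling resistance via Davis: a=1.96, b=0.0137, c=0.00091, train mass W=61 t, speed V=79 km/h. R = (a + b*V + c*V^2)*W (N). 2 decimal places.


b*V = 0.0137 * 79 = 1.0823
c*V^2 = 0.00091 * 6241 = 5.67931
R_per_t = 1.96 + 1.0823 + 5.67931 = 8.72161 N/t
R_total = 8.72161 * 61 = 532.02 N

532.02


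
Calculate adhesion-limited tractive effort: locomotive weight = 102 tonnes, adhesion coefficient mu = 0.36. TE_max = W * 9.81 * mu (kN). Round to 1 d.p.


TE_max = W * g * mu
TE_max = 102 * 9.81 * 0.36
TE_max = 1000.62 * 0.36
TE_max = 360.2 kN

360.2


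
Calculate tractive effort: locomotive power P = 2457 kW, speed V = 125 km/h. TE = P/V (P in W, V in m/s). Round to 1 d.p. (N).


Convert: P = 2457 kW = 2457000 W
V = 125 / 3.6 = 34.7222 m/s
TE = 2457000 / 34.7222
TE = 70761.6 N

70761.6


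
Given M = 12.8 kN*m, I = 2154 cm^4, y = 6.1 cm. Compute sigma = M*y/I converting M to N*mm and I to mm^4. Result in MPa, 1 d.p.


Convert units:
M = 12.8 kN*m = 12800000 N*mm
y = 6.1 cm = 61 mm
I = 2154 cm^4 = 21540000 mm^4
sigma = 12800000 * 61 / 21540000
sigma = 36.2 MPa

36.2


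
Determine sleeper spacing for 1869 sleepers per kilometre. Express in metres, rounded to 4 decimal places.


Spacing = 1000 m / number of sleepers
Spacing = 1000 / 1869
Spacing = 0.5350 m

0.5350


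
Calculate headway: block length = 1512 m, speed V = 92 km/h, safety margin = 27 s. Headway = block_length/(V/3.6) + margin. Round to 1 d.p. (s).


V = 92 / 3.6 = 25.5556 m/s
Block traversal time = 1512 / 25.5556 = 59.1652 s
Headway = 59.1652 + 27
Headway = 86.2 s

86.2


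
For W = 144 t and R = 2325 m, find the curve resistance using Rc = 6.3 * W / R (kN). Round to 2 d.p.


Rc = 6.3 * W / R
Rc = 6.3 * 144 / 2325
Rc = 907.2 / 2325
Rc = 0.39 kN

0.39


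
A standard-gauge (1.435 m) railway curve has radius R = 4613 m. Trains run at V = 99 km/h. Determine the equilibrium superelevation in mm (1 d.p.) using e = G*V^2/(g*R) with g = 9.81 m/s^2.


Convert speed: V = 99 / 3.6 = 27.5 m/s
Apply formula: e = 1.435 * 27.5^2 / (9.81 * 4613)
e = 1.435 * 756.25 / 45253.53
e = 0.023981 m = 24.0 mm

24.0


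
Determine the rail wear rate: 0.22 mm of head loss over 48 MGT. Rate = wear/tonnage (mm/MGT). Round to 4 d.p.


Wear rate = total wear / cumulative tonnage
Rate = 0.22 / 48
Rate = 0.0046 mm/MGT

0.0046


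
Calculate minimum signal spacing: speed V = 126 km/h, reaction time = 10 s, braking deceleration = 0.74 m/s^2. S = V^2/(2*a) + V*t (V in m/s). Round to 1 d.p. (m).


V = 126 / 3.6 = 35.0 m/s
Braking distance = 35.0^2 / (2*0.74) = 827.7027 m
Sighting distance = 35.0 * 10 = 350.0 m
S = 827.7027 + 350.0 = 1177.7 m

1177.7


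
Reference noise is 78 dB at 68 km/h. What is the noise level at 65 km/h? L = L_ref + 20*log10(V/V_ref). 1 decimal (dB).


V/V_ref = 65 / 68 = 0.955882
log10(0.955882) = -0.019596
20 * -0.019596 = -0.3919
L = 78 + -0.3919 = 77.6 dB

77.6


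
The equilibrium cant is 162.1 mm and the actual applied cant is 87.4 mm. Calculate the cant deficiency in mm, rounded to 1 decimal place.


Cant deficiency = equilibrium cant - actual cant
CD = 162.1 - 87.4
CD = 74.7 mm

74.7


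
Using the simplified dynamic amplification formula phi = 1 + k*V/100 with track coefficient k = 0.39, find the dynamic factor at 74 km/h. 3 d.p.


phi = 1 + k * V / 100
phi = 1 + 0.39 * 74 / 100
phi = 1 + 0.2886
phi = 1.289

1.289


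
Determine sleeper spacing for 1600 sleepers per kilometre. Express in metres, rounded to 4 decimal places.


Spacing = 1000 m / number of sleepers
Spacing = 1000 / 1600
Spacing = 0.6250 m

0.6250


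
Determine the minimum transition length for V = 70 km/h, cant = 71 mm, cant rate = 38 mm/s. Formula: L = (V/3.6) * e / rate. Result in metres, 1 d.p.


Convert speed: V = 70 / 3.6 = 19.4444 m/s
L = 19.4444 * 71 / 38
L = 1380.5556 / 38
L = 36.3 m

36.3


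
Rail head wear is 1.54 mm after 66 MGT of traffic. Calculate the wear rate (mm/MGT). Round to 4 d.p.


Wear rate = total wear / cumulative tonnage
Rate = 1.54 / 66
Rate = 0.0233 mm/MGT

0.0233


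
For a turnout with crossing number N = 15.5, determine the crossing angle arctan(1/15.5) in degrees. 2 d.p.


1/N = 1/15.5 = 0.064516
angle = arctan(0.064516) = 0.064427 rad
angle = 0.064427 * 180/pi = 3.69 degrees

3.69


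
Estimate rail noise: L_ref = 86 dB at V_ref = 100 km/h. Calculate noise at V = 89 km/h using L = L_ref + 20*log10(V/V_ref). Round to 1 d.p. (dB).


V/V_ref = 89 / 100 = 0.89
log10(0.89) = -0.05061
20 * -0.05061 = -1.0122
L = 86 + -1.0122 = 85.0 dB

85.0


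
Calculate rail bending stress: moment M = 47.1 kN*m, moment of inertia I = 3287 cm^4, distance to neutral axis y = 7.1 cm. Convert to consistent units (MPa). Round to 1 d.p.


Convert units:
M = 47.1 kN*m = 47100000 N*mm
y = 7.1 cm = 71 mm
I = 3287 cm^4 = 32870000 mm^4
sigma = 47100000 * 71 / 32870000
sigma = 101.7 MPa

101.7


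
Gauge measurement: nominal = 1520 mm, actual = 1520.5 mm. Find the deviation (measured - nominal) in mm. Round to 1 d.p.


Deviation = measured - nominal
Deviation = 1520.5 - 1520
Deviation = 0.5 mm

0.5


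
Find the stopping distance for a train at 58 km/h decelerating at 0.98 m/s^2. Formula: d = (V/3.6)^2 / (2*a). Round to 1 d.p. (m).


Convert speed: V = 58 / 3.6 = 16.1111 m/s
V^2 = 259.5679
d = 259.5679 / (2 * 0.98)
d = 259.5679 / 1.96
d = 132.4 m

132.4


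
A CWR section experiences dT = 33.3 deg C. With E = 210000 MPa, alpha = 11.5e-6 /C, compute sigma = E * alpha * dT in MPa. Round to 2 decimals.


sigma = E * alpha * dT
sigma = 210000 * 11.5e-6 * 33.3
sigma = 2.415 * 33.3
sigma = 80.42 MPa

80.42


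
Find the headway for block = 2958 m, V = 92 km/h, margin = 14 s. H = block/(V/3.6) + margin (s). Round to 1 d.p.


V = 92 / 3.6 = 25.5556 m/s
Block traversal time = 2958 / 25.5556 = 115.7478 s
Headway = 115.7478 + 14
Headway = 129.7 s

129.7


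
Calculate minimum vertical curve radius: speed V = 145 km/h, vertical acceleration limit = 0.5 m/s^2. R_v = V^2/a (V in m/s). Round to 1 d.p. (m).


Convert speed: V = 145 / 3.6 = 40.2778 m/s
V^2 = 1622.2994 m^2/s^2
R_v = 1622.2994 / 0.5
R_v = 3244.6 m

3244.6


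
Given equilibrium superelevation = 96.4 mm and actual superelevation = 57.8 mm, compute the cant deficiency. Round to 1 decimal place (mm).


Cant deficiency = equilibrium cant - actual cant
CD = 96.4 - 57.8
CD = 38.6 mm

38.6


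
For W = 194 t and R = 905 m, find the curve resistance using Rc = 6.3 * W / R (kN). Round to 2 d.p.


Rc = 6.3 * W / R
Rc = 6.3 * 194 / 905
Rc = 1222.2 / 905
Rc = 1.35 kN

1.35


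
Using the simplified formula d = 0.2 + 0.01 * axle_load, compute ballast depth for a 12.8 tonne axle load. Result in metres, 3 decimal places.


d = 0.2 + 0.01 * 12.8
d = 0.2 + 0.128
d = 0.328 m

0.328


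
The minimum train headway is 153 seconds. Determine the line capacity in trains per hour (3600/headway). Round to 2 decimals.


Capacity = 3600 / headway
Capacity = 3600 / 153
Capacity = 23.53 trains/hour

23.53


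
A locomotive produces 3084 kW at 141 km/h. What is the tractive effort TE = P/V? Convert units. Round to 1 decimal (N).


Convert: P = 3084 kW = 3084000 W
V = 141 / 3.6 = 39.1667 m/s
TE = 3084000 / 39.1667
TE = 78740.4 N

78740.4


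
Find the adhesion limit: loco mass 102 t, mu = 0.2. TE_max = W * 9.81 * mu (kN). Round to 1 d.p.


TE_max = W * g * mu
TE_max = 102 * 9.81 * 0.2
TE_max = 1000.62 * 0.2
TE_max = 200.1 kN

200.1


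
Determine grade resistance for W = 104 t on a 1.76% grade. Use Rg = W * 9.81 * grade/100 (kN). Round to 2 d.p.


Rg = W * 9.81 * grade / 100
Rg = 104 * 9.81 * 1.76 / 100
Rg = 1020.24 * 0.0176
Rg = 17.96 kN

17.96


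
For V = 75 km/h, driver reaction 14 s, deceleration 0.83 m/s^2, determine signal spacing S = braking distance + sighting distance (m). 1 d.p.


V = 75 / 3.6 = 20.8333 m/s
Braking distance = 20.8333^2 / (2*0.83) = 261.4625 m
Sighting distance = 20.8333 * 14 = 291.6667 m
S = 261.4625 + 291.6667 = 553.1 m

553.1


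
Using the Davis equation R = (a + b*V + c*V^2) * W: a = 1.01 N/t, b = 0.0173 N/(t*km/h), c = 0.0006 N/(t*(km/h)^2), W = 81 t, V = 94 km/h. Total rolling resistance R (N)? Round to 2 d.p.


b*V = 0.0173 * 94 = 1.6262
c*V^2 = 0.0006 * 8836 = 5.3016
R_per_t = 1.01 + 1.6262 + 5.3016 = 7.9378 N/t
R_total = 7.9378 * 81 = 642.96 N

642.96


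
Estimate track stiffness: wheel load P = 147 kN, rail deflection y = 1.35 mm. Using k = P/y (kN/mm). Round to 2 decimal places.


Track stiffness k = P / y
k = 147 / 1.35
k = 108.89 kN/mm

108.89


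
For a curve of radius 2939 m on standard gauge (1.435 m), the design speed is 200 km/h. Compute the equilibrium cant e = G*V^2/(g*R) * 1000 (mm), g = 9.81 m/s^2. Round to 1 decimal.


Convert speed: V = 200 / 3.6 = 55.5556 m/s
Apply formula: e = 1.435 * 55.5556^2 / (9.81 * 2939)
e = 1.435 * 3086.4198 / 28831.59
e = 0.153617 m = 153.6 mm

153.6


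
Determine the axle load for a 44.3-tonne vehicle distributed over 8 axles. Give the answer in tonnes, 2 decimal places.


Load per axle = total weight / number of axles
Load = 44.3 / 8
Load = 5.54 tonnes

5.54


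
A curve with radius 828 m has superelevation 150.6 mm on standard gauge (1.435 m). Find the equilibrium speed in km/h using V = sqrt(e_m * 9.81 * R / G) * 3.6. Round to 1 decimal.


Convert cant: e = 150.6 mm = 0.1506 m
V_ms = sqrt(0.1506 * 9.81 * 828 / 1.435)
V_ms = sqrt(852.45687) = 29.1969 m/s
V = 29.1969 * 3.6 = 105.1 km/h

105.1


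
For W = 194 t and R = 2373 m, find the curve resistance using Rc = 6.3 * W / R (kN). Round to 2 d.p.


Rc = 6.3 * W / R
Rc = 6.3 * 194 / 2373
Rc = 1222.2 / 2373
Rc = 0.52 kN

0.52


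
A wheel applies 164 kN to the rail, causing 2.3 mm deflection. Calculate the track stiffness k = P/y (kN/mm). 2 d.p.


Track stiffness k = P / y
k = 164 / 2.3
k = 71.30 kN/mm

71.30


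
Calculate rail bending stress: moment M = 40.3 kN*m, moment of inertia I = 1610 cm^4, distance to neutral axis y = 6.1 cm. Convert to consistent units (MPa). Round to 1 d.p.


Convert units:
M = 40.3 kN*m = 40300000 N*mm
y = 6.1 cm = 61 mm
I = 1610 cm^4 = 16100000 mm^4
sigma = 40300000 * 61 / 16100000
sigma = 152.7 MPa

152.7


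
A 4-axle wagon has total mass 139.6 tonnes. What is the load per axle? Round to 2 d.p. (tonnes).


Load per axle = total weight / number of axles
Load = 139.6 / 4
Load = 34.90 tonnes

34.90


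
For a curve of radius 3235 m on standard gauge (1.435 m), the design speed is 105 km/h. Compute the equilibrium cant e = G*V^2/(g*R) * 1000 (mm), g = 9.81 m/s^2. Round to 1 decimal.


Convert speed: V = 105 / 3.6 = 29.1667 m/s
Apply formula: e = 1.435 * 29.1667^2 / (9.81 * 3235)
e = 1.435 * 850.6944 / 31735.35
e = 0.038466 m = 38.5 mm

38.5


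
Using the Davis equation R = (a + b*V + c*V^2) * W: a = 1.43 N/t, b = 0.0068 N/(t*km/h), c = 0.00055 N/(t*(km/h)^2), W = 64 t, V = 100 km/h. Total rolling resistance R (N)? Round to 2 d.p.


b*V = 0.0068 * 100 = 0.68
c*V^2 = 0.00055 * 10000 = 5.5
R_per_t = 1.43 + 0.68 + 5.5 = 7.61 N/t
R_total = 7.61 * 64 = 487.04 N

487.04


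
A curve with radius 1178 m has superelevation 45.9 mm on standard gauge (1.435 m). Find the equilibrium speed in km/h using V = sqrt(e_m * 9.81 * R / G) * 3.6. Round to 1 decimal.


Convert cant: e = 45.9 mm = 0.0459 m
V_ms = sqrt(0.0459 * 9.81 * 1178 / 1.435)
V_ms = sqrt(369.636698) = 19.2259 m/s
V = 19.2259 * 3.6 = 69.2 km/h

69.2


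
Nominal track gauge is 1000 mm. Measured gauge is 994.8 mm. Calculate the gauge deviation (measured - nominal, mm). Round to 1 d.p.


Deviation = measured - nominal
Deviation = 994.8 - 1000
Deviation = -5.2 mm

-5.2


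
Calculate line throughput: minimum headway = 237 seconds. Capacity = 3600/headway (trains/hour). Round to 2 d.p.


Capacity = 3600 / headway
Capacity = 3600 / 237
Capacity = 15.19 trains/hour

15.19


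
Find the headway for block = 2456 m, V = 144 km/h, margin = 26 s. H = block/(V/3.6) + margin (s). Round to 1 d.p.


V = 144 / 3.6 = 40.0 m/s
Block traversal time = 2456 / 40.0 = 61.4 s
Headway = 61.4 + 26
Headway = 87.4 s

87.4


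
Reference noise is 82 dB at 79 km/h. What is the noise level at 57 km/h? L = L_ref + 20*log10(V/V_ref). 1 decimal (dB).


V/V_ref = 57 / 79 = 0.721519
log10(0.721519) = -0.141752
20 * -0.141752 = -2.835
L = 82 + -2.835 = 79.2 dB

79.2


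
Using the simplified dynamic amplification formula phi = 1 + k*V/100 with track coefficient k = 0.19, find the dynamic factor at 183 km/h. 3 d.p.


phi = 1 + k * V / 100
phi = 1 + 0.19 * 183 / 100
phi = 1 + 0.3477
phi = 1.348

1.348


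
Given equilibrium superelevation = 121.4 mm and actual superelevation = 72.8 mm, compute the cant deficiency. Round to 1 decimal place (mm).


Cant deficiency = equilibrium cant - actual cant
CD = 121.4 - 72.8
CD = 48.6 mm

48.6


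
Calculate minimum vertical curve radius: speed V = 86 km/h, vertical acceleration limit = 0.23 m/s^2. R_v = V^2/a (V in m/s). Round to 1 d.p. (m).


Convert speed: V = 86 / 3.6 = 23.8889 m/s
V^2 = 570.679 m^2/s^2
R_v = 570.679 / 0.23
R_v = 2481.2 m

2481.2


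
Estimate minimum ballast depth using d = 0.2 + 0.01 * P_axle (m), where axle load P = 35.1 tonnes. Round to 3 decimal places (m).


d = 0.2 + 0.01 * 35.1
d = 0.2 + 0.351
d = 0.551 m

0.551


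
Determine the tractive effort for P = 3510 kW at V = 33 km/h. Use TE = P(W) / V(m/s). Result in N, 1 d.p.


Convert: P = 3510 kW = 3510000 W
V = 33 / 3.6 = 9.1667 m/s
TE = 3510000 / 9.1667
TE = 382909.1 N

382909.1


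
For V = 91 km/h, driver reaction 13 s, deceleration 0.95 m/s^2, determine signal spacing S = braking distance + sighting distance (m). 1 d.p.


V = 91 / 3.6 = 25.2778 m/s
Braking distance = 25.2778^2 / (2*0.95) = 336.2979 m
Sighting distance = 25.2778 * 13 = 328.6111 m
S = 336.2979 + 328.6111 = 664.9 m

664.9


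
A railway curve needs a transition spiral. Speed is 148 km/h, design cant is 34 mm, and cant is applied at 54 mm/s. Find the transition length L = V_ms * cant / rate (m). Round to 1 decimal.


Convert speed: V = 148 / 3.6 = 41.1111 m/s
L = 41.1111 * 34 / 54
L = 1397.7778 / 54
L = 25.9 m

25.9


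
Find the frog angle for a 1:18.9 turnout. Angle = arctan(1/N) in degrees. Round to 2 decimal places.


1/N = 1/18.9 = 0.05291
angle = arctan(0.05291) = 0.052861 rad
angle = 0.052861 * 180/pi = 3.03 degrees

3.03


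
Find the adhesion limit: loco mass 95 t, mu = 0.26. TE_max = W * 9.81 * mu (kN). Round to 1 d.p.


TE_max = W * g * mu
TE_max = 95 * 9.81 * 0.26
TE_max = 931.95 * 0.26
TE_max = 242.3 kN

242.3


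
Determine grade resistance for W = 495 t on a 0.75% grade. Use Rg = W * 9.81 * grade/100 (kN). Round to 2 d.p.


Rg = W * 9.81 * grade / 100
Rg = 495 * 9.81 * 0.75 / 100
Rg = 4855.95 * 0.0075
Rg = 36.42 kN

36.42


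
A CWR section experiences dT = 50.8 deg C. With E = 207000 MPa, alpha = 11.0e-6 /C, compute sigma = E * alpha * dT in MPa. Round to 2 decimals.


sigma = E * alpha * dT
sigma = 207000 * 11.0e-6 * 50.8
sigma = 2.277 * 50.8
sigma = 115.67 MPa

115.67


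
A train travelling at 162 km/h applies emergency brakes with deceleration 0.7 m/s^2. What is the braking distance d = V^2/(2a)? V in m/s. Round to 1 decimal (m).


Convert speed: V = 162 / 3.6 = 45.0 m/s
V^2 = 2025.0
d = 2025.0 / (2 * 0.7)
d = 2025.0 / 1.4
d = 1446.4 m

1446.4


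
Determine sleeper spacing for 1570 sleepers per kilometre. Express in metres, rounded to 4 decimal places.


Spacing = 1000 m / number of sleepers
Spacing = 1000 / 1570
Spacing = 0.6369 m

0.6369


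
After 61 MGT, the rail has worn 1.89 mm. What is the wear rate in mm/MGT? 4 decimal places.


Wear rate = total wear / cumulative tonnage
Rate = 1.89 / 61
Rate = 0.0310 mm/MGT

0.0310


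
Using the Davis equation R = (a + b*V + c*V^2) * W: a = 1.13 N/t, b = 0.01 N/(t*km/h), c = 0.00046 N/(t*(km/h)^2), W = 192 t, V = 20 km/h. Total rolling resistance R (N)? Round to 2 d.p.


b*V = 0.01 * 20 = 0.2
c*V^2 = 0.00046 * 400 = 0.184
R_per_t = 1.13 + 0.2 + 0.184 = 1.514 N/t
R_total = 1.514 * 192 = 290.69 N

290.69


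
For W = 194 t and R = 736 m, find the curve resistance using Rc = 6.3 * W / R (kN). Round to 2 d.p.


Rc = 6.3 * W / R
Rc = 6.3 * 194 / 736
Rc = 1222.2 / 736
Rc = 1.66 kN

1.66


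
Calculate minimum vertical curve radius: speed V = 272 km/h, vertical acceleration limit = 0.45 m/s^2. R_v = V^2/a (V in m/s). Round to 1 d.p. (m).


Convert speed: V = 272 / 3.6 = 75.5556 m/s
V^2 = 5708.642 m^2/s^2
R_v = 5708.642 / 0.45
R_v = 12685.9 m

12685.9


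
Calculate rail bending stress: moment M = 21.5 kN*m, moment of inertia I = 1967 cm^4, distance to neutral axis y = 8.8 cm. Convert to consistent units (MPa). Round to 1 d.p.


Convert units:
M = 21.5 kN*m = 21500000 N*mm
y = 8.8 cm = 88 mm
I = 1967 cm^4 = 19670000 mm^4
sigma = 21500000 * 88 / 19670000
sigma = 96.2 MPa

96.2


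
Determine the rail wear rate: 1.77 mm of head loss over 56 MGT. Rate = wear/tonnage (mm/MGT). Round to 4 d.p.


Wear rate = total wear / cumulative tonnage
Rate = 1.77 / 56
Rate = 0.0316 mm/MGT

0.0316


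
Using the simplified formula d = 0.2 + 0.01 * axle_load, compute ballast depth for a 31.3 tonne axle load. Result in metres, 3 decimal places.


d = 0.2 + 0.01 * 31.3
d = 0.2 + 0.313
d = 0.513 m

0.513


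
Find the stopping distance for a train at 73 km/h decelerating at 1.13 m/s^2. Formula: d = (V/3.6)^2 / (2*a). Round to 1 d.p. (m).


Convert speed: V = 73 / 3.6 = 20.2778 m/s
V^2 = 411.1883
d = 411.1883 / (2 * 1.13)
d = 411.1883 / 2.26
d = 181.9 m

181.9


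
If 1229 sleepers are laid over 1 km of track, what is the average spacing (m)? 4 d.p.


Spacing = 1000 m / number of sleepers
Spacing = 1000 / 1229
Spacing = 0.8137 m

0.8137


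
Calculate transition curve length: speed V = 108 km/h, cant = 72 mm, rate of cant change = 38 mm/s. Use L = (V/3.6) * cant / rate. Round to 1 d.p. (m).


Convert speed: V = 108 / 3.6 = 30.0 m/s
L = 30.0 * 72 / 38
L = 2160.0 / 38
L = 56.8 m

56.8


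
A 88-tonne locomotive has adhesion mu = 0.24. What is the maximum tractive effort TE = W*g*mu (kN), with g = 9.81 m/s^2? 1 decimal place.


TE_max = W * g * mu
TE_max = 88 * 9.81 * 0.24
TE_max = 863.28 * 0.24
TE_max = 207.2 kN

207.2


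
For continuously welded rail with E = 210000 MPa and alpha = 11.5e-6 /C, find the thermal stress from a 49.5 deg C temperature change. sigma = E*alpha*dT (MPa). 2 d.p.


sigma = E * alpha * dT
sigma = 210000 * 11.5e-6 * 49.5
sigma = 2.415 * 49.5
sigma = 119.54 MPa

119.54


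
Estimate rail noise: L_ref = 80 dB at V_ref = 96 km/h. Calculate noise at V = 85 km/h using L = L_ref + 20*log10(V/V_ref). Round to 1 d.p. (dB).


V/V_ref = 85 / 96 = 0.885417
log10(0.885417) = -0.052852
20 * -0.052852 = -1.057
L = 80 + -1.057 = 78.9 dB

78.9


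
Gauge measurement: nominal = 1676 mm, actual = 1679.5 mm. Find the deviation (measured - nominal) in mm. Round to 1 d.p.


Deviation = measured - nominal
Deviation = 1679.5 - 1676
Deviation = 3.5 mm

3.5


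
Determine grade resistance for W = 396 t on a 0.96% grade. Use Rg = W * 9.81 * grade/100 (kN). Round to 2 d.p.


Rg = W * 9.81 * grade / 100
Rg = 396 * 9.81 * 0.96 / 100
Rg = 3884.76 * 0.0096
Rg = 37.29 kN

37.29


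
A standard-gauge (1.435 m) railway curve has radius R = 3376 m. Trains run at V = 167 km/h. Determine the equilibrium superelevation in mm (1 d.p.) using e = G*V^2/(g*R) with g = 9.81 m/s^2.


Convert speed: V = 167 / 3.6 = 46.3889 m/s
Apply formula: e = 1.435 * 46.3889^2 / (9.81 * 3376)
e = 1.435 * 2151.929 / 33118.56
e = 0.093241 m = 93.2 mm

93.2


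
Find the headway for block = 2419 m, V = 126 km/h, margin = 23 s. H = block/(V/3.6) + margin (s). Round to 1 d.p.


V = 126 / 3.6 = 35.0 m/s
Block traversal time = 2419 / 35.0 = 69.1143 s
Headway = 69.1143 + 23
Headway = 92.1 s

92.1


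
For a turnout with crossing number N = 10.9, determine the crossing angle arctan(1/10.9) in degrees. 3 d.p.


1/N = 1/10.9 = 0.091743
angle = arctan(0.091743) = 0.091487 rad
angle = 0.091487 * 180/pi = 5.242 degrees

5.242
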